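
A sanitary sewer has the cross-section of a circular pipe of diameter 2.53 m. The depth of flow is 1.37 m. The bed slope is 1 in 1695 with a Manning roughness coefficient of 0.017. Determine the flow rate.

For a circular section of diameter D = 2.53 m at depth y = 1.37 m, the central angle is θ = 2 arccos(1 − 2y/D) = 3.308 rad. Then A = (D²/8)(θ − sin θ) = 2.779 m² and P = Dθ/2 = 4.184 m.
Hydraulic radius R = A/P = 2.779/4.184 = 0.6641 m.
Manning's equation: Q = (1/n) A R^(2/3) S^(1/2) = (1/0.017) × 2.779 × 0.6641^(2/3) × 0.00059^(1/2) = 3.02 m³/s.

Q = 3.02 m³/s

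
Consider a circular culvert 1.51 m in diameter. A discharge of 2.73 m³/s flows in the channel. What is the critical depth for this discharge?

At critical depth, Q² T / (g A³) = 1, i.e. A³/T = Q²/g = 2.73²/9.81 = 0.7597.
At y = 1.07 m: A³/T = 1.82 — too large.
At y = 0.854 m: A³/T = 0.7611 — ≈ 0.7597.

y_c = 0.854 m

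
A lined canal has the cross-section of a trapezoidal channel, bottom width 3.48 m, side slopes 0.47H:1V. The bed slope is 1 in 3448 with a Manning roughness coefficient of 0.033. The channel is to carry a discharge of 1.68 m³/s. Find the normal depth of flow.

y_n = 1.03 m

Manning's equation rearranged: A R^(2/3) = nQ / (1·√S) = 0.033 × 1.68 / (√0.00029) = 3.255.
Try y = 1.16 m: A R^(2/3) = 3.931 — too large.
Try y = 0.706 m: A R^(2/3) = 1.771 — too small.
Try y = 1.03 m: A R^(2/3) = 3.247 — ≈ 3.255.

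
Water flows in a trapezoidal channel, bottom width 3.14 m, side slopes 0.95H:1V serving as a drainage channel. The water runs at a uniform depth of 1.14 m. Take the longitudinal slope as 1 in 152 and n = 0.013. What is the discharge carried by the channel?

With bottom width b = 3.14 m and side slope z = 0.95: A = (b + zy)y = (3.14 + 0.95×1.14)×1.14 = 4.814 m²; P = b + 2y√(1+z²) = 3.14 + 2×1.14×1.379 = 6.285 m.
Hydraulic radius R = A/P = 4.814/6.285 = 0.766 m.
Manning's equation: Q = (1/n) A R^(2/3) S^(1/2) = (1/0.013) × 4.814 × 0.766^(2/3) × 0.006579^(1/2) = 25.1 m³/s.

Q = 25.1 m³/s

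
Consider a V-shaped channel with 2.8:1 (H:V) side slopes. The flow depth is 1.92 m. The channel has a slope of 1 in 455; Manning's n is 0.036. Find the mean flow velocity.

V = 1.22 m/s

For a triangular section with side slope z = 2.8: A = zy² = 2.8×1.92² = 10.32 m²; P = 2y√(1+z²) = 2×1.92×2.973 = 11.42 m.
Hydraulic radius R = A/P = 10.32/11.42 = 0.9041 m.
From Manning's equation, V = (1/n) R^(2/3) S^(1/2) = (1/0.036) × 0.9041^(2/3) × 0.002198^(1/2) = 1.22 m/s.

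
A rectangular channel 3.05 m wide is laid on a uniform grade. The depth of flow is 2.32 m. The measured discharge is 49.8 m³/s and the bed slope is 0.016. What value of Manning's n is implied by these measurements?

Flow area A = b·y = 3.05 × 2.32 = 7.076 m². Wetted perimeter P = b + 2y = 3.05 + 2×2.32 = 7.69 m.
Hydraulic radius R = A/P = 7.076/7.69 = 0.9202 m.
Rearranging Manning's equation: n = (1/Q) A R^(2/3) S^(1/2) = (1/49.8) × 7.076 × 0.9202^(2/3) × √0.016 = 0.017.

n = 0.017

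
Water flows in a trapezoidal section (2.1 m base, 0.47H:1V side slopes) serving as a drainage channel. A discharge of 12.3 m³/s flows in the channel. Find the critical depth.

At critical depth, Q² T / (g A³) = 1, i.e. A³/T = Q²/g = 12.3²/9.81 = 15.42.
At y = 1.5 m: A³/T = 21.22 — too large.
At y = 1.19 m: A³/T = 9.846 — too small.
At y = 1.36 m: A³/T = 15.3 — close enough.

y_c = 1.36 m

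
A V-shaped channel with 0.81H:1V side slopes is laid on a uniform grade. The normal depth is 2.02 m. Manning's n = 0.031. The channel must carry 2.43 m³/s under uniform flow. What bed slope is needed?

S = 0.00095

For a triangular section with side slope z = 0.81: A = zy² = 0.81×2.02² = 3.305 m²; P = 2y√(1+z²) = 2×2.02×1.287 = 5.199 m.
Hydraulic radius R = A/P = 3.305/5.199 = 0.6357 m.
From Manning's equation, S = [nQ / (1 A R^(2/3))]² = [0.031 × 2.43 / (1 × 3.305 × 0.6357^(2/3))]² = 0.00095.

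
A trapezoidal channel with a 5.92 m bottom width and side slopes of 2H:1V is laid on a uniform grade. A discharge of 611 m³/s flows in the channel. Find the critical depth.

At critical depth, Q² T / (g A³) = 1, i.e. A³/T = Q²/g = 611²/9.81 = 38060.
At y = 4.76 m: A³/T = 15900 — low.
At y = 7.01 m: A³/T = 80420 — high.
At y = 5.88 m: A³/T = 38160 — matches.

y_c = 5.88 m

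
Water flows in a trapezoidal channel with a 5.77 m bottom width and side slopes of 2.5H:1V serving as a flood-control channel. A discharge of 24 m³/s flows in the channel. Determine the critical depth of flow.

At critical depth, Q² T / (g A³) = 1, i.e. A³/T = Q²/g = 24²/9.81 = 58.72.
At y = 0.835 m: A³/T = 28.4 — short.
At y = 1.18 m: A³/T = 93.35 — over.
At y = 1.03 m: A³/T = 58.15 — ≈ 58.72.

y_c = 1.03 m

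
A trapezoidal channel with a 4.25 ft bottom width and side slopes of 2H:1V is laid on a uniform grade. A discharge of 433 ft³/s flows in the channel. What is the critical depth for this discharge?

y_c = 4 ft

At critical depth, Q² T / (g A³) = 1, i.e. A³/T = Q²/g = 433²/32.2 = 5823.
Try y = 2.87 ft: A³/T = 1498 — low.
Try y = 4.82 ft: A³/T = 12750 — high.
Try y = 4 ft: A³/T = 5810 — close enough.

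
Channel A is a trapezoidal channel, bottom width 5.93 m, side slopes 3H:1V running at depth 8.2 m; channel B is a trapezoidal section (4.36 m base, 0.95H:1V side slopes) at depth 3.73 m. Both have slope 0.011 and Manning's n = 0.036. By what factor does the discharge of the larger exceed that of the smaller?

14.2

Channel A: With bottom width b = 5.93 m and side slope z = 3: A = (b + zy)y = (5.93 + 3×8.2)×8.2 = 250.3 m²; P = b + 2y√(1+z²) = 5.93 + 2×8.2×3.162 = 57.79 m. Hydraulic radius R = A/P = 250.3/57.79 = 4.332 m. Q_A = (1/0.036)·250.3·4.332^(2/3)·√0.011 = 1938 m³/s.
Channel B: With bottom width b = 4.36 m and side slope z = 0.95: A = (b + zy)y = (4.36 + 0.95×3.73)×3.73 = 29.48 m²; P = b + 2y√(1+z²) = 4.36 + 2×3.73×1.379 = 14.65 m. Hydraulic radius R = A/P = 29.48/14.65 = 2.012 m. Q_B = (1/0.036)·29.48·2.012^(2/3)·√0.011 = 136.9 m³/s.
The larger discharge is 1938 m³/s and the smaller is 136.9 m³/s; the ratio is 14.2.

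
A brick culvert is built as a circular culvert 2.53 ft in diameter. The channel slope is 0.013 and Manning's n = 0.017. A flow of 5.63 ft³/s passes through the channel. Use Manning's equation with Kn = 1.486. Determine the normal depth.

y_n = 0.668 ft

Manning's equation rearranged: A R^(2/3) = nQ / (1.486·√S) = 0.017 × 5.63 / (1.486 × √0.013) = 0.5649.
Try y = 0.809 ft: A R^(2/3) = 0.8203 — too large.
Try y = 0.494 ft: A R^(2/3) = 0.309 — too small.
Try y = 0.668 ft: A R^(2/3) = 0.5652 — matches.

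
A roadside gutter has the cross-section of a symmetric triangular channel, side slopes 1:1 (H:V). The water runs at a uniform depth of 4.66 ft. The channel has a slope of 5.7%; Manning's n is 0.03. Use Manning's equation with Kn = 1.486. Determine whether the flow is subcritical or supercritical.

supercritical

For a triangular section with side slope z = 1: A = zy² = 1×4.66² = 21.72 ft²; P = 2y√(1+z²) = 2×4.66×1.414 = 13.18 ft.
Hydraulic radius R = A/P = 21.72/13.18 = 1.648 ft.
V = (1.486/n) R^(2/3) √S = (1.486/0.03) × 1.648^(2/3) × √0.057 = 16.5 ft/s. Hydraulic depth D_h = A/T = 21.72/9.32 = 2.33 ft.
Froude number Fr = V/√(g·D_h) = 16.5/√(32.2×2.33) = 1.9, which is greater than 1, so the flow is supercritical.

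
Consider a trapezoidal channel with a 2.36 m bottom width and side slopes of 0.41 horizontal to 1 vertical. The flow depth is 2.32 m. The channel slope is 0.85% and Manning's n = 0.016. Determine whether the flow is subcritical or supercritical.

supercritical

With bottom width b = 2.36 m and side slope z = 0.41: A = (b + zy)y = (2.36 + 0.41×2.32)×2.32 = 7.682 m²; P = b + 2y√(1+z²) = 2.36 + 2×2.32×1.081 = 7.375 m.
Hydraulic radius R = A/P = 7.682/7.375 = 1.042 m.
V = (1/n) R^(2/3) √S = (1/0.016) × 1.042^(2/3) × √0.0085 = 5.921 m/s. Hydraulic depth D_h = A/T = 7.682/4.262 = 1.802 m.
Froude number Fr = V/√(g·D_h) = 5.921/√(9.81×1.802) = 1.41, which is greater than 1, so the flow is supercritical.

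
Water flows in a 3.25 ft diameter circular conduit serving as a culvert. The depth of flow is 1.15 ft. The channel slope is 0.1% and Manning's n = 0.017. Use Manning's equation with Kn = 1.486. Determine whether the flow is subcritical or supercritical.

For a circular section of diameter D = 3.25 ft at depth y = 1.15 ft, the central angle is θ = 2 arccos(1 − 2y/D) = 2.548 rad. Then A = (D²/8)(θ − sin θ) = 2.626 ft² and P = Dθ/2 = 4.141 ft.
Hydraulic radius R = A/P = 2.626/4.141 = 0.6342 ft.
V = (1.486/n) R^(2/3) √S = (1.486/0.017) × 0.6342^(2/3) × √0.001 = 2.041 ft/s. Hydraulic depth D_h = A/T = 2.626/3.108 = 0.845 ft.
Froude number Fr = V/√(g·D_h) = 2.041/√(32.2×0.845) = 0.391, which is less than 1, so the flow is subcritical.

subcritical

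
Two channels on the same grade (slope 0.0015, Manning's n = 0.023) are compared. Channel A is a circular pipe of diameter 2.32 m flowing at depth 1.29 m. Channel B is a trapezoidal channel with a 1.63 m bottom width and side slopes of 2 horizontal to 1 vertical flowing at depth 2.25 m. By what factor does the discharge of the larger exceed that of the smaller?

8.79

Channel A: For a circular section of diameter D = 2.32 m at depth y = 1.29 m, the central angle is θ = 2 arccos(1 − 2y/D) = 3.366 rad. Then A = (D²/8)(θ − sin θ) = 2.415 m² and P = Dθ/2 = 3.905 m. Hydraulic radius R = A/P = 2.415/3.905 = 0.6184 m. Q_A = (1/0.023)·2.415·0.6184^(2/3)·√0.0015 = 2.951 m³/s.
Channel B: With bottom width b = 1.63 m and side slope z = 2: A = (b + zy)y = (1.63 + 2×2.25)×2.25 = 13.79 m²; P = b + 2y√(1+z²) = 1.63 + 2×2.25×2.236 = 11.69 m. Hydraulic radius R = A/P = 13.79/11.69 = 1.18 m. Q_B = (1/0.023)·13.79·1.18^(2/3)·√0.0015 = 25.93 m³/s.
The larger discharge is 25.93 m³/s and the smaller is 2.951 m³/s; the ratio is 8.79.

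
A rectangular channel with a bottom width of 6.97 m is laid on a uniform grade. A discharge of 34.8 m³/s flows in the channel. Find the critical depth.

y_c = 1.36 m

For a rectangular channel, critical depth y_c = (q²/g)^(1/3) where q = Q/b = 34.8/6.97 = 4.993 m²/s.
So y_c = (4.993²/9.81)^(1/3) = 1.36 m.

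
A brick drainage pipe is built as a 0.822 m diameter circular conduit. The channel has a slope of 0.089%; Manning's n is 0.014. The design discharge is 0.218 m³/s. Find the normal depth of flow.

Manning's equation rearranged: A R^(2/3) = nQ / (1·√S) = 0.014 × 0.218 / (√0.00089) = 0.1023.
At y = 0.337 m: A R^(2/3) = 0.06514 — short.
At y = 0.526 m: A R^(2/3) = 0.1367 — over.
At y = 0.437 m: A R^(2/3) = 0.1024 — ≈ 0.1023.

y_n = 0.437 m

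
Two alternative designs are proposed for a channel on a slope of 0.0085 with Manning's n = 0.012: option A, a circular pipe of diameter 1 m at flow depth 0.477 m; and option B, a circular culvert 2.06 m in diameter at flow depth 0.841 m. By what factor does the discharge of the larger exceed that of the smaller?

Channel A: For a circular section of diameter D = 1 m at depth y = 0.477 m, the central angle is θ = 2 arccos(1 − 2y/D) = 3.05 rad. Then A = (D²/8)(θ − sin θ) = 0.3697 m² and P = Dθ/2 = 1.525 m. Hydraulic radius R = A/P = 0.3697/1.525 = 0.2425 m. Q_A = (1/0.012)·0.3697·0.2425^(2/3)·√0.0085 = 1.104 m³/s.
Channel B: For a circular section of diameter D = 2.06 m at depth y = 0.841 m, the central angle is θ = 2 arccos(1 − 2y/D) = 2.773 rad. Then A = (D²/8)(θ − sin θ) = 1.279 m² and P = Dθ/2 = 2.856 m. Hydraulic radius R = A/P = 1.279/2.856 = 0.448 m. Q_B = (1/0.012)·1.279·0.448^(2/3)·√0.0085 = 5.755 m³/s.
The larger discharge is 5.755 m³/s and the smaller is 1.104 m³/s; the ratio is 5.21.

5.21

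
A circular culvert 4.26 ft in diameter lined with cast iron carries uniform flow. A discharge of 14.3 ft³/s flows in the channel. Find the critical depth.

At critical depth, Q² T / (g A³) = 1, i.e. A³/T = Q²/g = 14.3²/32.2 = 6.351.
At y = 0.96 ft: A³/T = 3.911 — too small.
At y = 1.09 ft: A³/T = 6.419 — ≈ 6.351.

y_c = 1.09 ft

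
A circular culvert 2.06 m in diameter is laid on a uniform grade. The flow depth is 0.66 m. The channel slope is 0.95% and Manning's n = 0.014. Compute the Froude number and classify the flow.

For a circular section of diameter D = 2.06 m at depth y = 0.66 m, the central angle is θ = 2 arccos(1 − 2y/D) = 2.407 rad. Then A = (D²/8)(θ − sin θ) = 0.921 m² and P = Dθ/2 = 2.479 m.
Hydraulic radius R = A/P = 0.921/2.479 = 0.3715 m.
V = (1/n) R^(2/3) √S = (1/0.014) × 0.3715^(2/3) × √0.0095 = 3.598 m/s. Hydraulic depth D_h = A/T = 0.921/1.922 = 0.4791 m.
Froude number Fr = V/√(g·D_h) = 3.598/√(9.81×0.4791) = 1.66, which is greater than 1, so the flow is supercritical.

supercritical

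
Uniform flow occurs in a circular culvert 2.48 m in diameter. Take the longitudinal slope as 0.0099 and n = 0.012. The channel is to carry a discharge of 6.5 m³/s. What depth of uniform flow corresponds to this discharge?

Manning's equation rearranged: A R^(2/3) = nQ / (1·√S) = 0.012 × 6.5 / (√0.0099) = 0.7839.
At y = 0.641 m: A R^(2/3) = 0.5139 — too small.
At y = 0.796 m: A R^(2/3) = 0.7834 — close enough.

y_n = 0.796 m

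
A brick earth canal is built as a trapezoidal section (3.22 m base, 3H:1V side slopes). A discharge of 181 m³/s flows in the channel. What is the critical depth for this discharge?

y_c = 3.26 m

At critical depth, Q² T / (g A³) = 1, i.e. A³/T = Q²/g = 181²/9.81 = 3340.
At y = 2.29 m: A³/T = 727.4 — too small.
At y = 3.26 m: A³/T = 3341 — close enough.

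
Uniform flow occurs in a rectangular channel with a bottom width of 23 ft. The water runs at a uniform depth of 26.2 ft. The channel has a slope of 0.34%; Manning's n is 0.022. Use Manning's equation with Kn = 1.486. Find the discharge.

Flow area A = b·y = 23 × 26.2 = 602.6 ft². Wetted perimeter P = b + 2y = 23 + 2×26.2 = 75.4 ft.
Hydraulic radius R = A/P = 602.6/75.4 = 7.992 ft.
Manning's equation: Q = (1.486/n) A R^(2/3) S^(1/2) = (1.486/0.022) × 602.6 × 7.992^(2/3) × 0.0034^(1/2) = 9490 ft³/s.

Q = 9490 ft³/s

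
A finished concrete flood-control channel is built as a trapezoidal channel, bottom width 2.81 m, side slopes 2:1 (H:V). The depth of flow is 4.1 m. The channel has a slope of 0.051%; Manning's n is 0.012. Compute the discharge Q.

With bottom width b = 2.81 m and side slope z = 2: A = (b + zy)y = (2.81 + 2×4.1)×4.1 = 45.14 m²; P = b + 2y√(1+z²) = 2.81 + 2×4.1×2.236 = 21.15 m.
Hydraulic radius R = A/P = 45.14/21.15 = 2.135 m.
Manning's equation: Q = (1/n) A R^(2/3) S^(1/2) = (1/0.012) × 45.14 × 2.135^(2/3) × 0.00051^(1/2) = 141 m³/s.

Q = 141 m³/s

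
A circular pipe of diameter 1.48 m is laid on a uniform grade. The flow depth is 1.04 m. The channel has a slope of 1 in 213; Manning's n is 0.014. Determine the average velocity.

For a circular section of diameter D = 1.48 m at depth y = 1.04 m, the central angle is θ = 2 arccos(1 − 2y/D) = 3.976 rad. Then A = (D²/8)(θ − sin θ) = 1.292 m² and P = Dθ/2 = 2.943 m.
Hydraulic radius R = A/P = 1.292/2.943 = 0.439 m.
From Manning's equation, V = (1/n) R^(2/3) S^(1/2) = (1/0.014) × 0.439^(2/3) × 0.004695^(1/2) = 2.83 m/s.

V = 2.83 m/s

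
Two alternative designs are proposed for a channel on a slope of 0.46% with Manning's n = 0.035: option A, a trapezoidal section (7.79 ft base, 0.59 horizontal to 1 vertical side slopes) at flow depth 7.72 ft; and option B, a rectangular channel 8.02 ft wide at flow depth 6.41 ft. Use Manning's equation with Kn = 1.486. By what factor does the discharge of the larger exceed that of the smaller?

Channel A: With bottom width b = 7.79 ft and side slope z = 0.59: A = (b + zy)y = (7.79 + 0.59×7.72)×7.72 = 95.3 ft²; P = b + 2y√(1+z²) = 7.79 + 2×7.72×1.161 = 25.72 ft. Hydraulic radius R = A/P = 95.3/25.72 = 3.706 ft. Q_A = (1.486/0.035)·95.3·3.706^(2/3)·√0.0046 = 657.2 ft³/s.
Channel B: Flow area A = b·y = 8.02 × 6.41 = 51.41 ft². Wetted perimeter P = b + 2y = 8.02 + 2×6.41 = 20.84 ft. Hydraulic radius R = A/P = 51.41/20.84 = 2.467 ft. Q_B = (1.486/0.035)·51.41·2.467^(2/3)·√0.0046 = 270.3 ft³/s.
The larger discharge is 657.2 ft³/s and the smaller is 270.3 ft³/s; the ratio is 2.43.

2.43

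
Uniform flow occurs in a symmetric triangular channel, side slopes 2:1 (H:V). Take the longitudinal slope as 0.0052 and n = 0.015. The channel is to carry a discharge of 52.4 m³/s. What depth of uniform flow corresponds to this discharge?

Manning's equation rearranged: A R^(2/3) = nQ / (1·√S) = 0.015 × 52.4 / (√0.0052) = 10.9.
At y = 2.59 m: A R^(2/3) = 14.8 — over.
At y = 1.77 m: A R^(2/3) = 5.362 — short.
At y = 2.31 m: A R^(2/3) = 10.91 — close enough.

y_n = 2.31 m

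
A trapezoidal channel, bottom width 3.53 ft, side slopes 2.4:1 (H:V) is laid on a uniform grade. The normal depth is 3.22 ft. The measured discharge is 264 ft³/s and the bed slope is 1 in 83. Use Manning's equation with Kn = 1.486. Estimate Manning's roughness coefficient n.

With bottom width b = 3.53 ft and side slope z = 2.4: A = (b + zy)y = (3.53 + 2.4×3.22)×3.22 = 36.25 ft²; P = b + 2y√(1+z²) = 3.53 + 2×3.22×2.6 = 20.27 ft.
Hydraulic radius R = A/P = 36.25/20.27 = 1.788 ft.
Rearranging Manning's equation: n = (1.486/Q) A R^(2/3) S^(1/2) = (1.486/264) × 36.25 × 1.788^(2/3) × √0.01205 = 0.033.

n = 0.033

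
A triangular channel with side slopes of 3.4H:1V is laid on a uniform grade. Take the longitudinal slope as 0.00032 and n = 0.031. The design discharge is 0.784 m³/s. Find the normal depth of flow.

Manning's equation rearranged: A R^(2/3) = nQ / (1·√S) = 0.031 × 0.784 / (√0.00032) = 1.359.
Try y = 0.749 m: A R^(2/3) = 0.964 — too small.
Try y = 0.852 m: A R^(2/3) = 1.359 — matches.

y_n = 0.852 m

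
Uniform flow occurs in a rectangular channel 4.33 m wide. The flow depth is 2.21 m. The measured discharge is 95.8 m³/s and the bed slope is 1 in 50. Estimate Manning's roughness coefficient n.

Flow area A = b·y = 4.33 × 2.21 = 9.569 m². Wetted perimeter P = b + 2y = 4.33 + 2×2.21 = 8.75 m.
Hydraulic radius R = A/P = 9.569/8.75 = 1.094 m.
Rearranging Manning's equation: n = (1/Q) A R^(2/3) S^(1/2) = (1/95.8) × 9.569 × 1.094^(2/3) × √0.02 = 0.015.

n = 0.015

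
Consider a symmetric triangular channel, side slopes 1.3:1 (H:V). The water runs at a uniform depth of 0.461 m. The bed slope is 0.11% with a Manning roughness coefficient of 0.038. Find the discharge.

For a triangular section with side slope z = 1.3: A = zy² = 1.3×0.461² = 0.2763 m²; P = 2y√(1+z²) = 2×0.461×1.64 = 1.512 m.
Hydraulic radius R = A/P = 0.2763/1.512 = 0.1827 m.
Manning's equation: Q = (1/n) A R^(2/3) S^(1/2) = (1/0.038) × 0.2763 × 0.1827^(2/3) × 0.0011^(1/2) = 0.0776 m³/s.

Q = 0.0776 m³/s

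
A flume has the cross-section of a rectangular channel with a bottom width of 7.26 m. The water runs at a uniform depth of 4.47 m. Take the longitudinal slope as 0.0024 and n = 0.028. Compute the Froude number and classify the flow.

subcritical

Flow area A = b·y = 7.26 × 4.47 = 32.45 m². Wetted perimeter P = b + 2y = 7.26 + 2×4.47 = 16.2 m.
Hydraulic radius R = A/P = 32.45/16.2 = 2.003 m.
V = (1/n) R^(2/3) √S = (1/0.028) × 2.003^(2/3) × √0.0024 = 2.78 m/s. Hydraulic depth D_h = A/T = 32.45/7.26 = 4.47 m.
Froude number Fr = V/√(g·D_h) = 2.78/√(9.81×4.47) = 0.42, which is less than 1, so the flow is subcritical.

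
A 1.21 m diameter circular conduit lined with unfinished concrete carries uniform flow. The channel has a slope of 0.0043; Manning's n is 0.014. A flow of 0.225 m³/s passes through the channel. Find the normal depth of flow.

Manning's equation rearranged: A R^(2/3) = nQ / (1·√S) = 0.014 × 0.225 / (√0.0043) = 0.04804.
Trying y = 0.276 m: A R^(2/3) = 0.05913 — over.
Trying y = 0.249 m: A R^(2/3) = 0.04807 — ≈ 0.04804.

y_n = 0.249 m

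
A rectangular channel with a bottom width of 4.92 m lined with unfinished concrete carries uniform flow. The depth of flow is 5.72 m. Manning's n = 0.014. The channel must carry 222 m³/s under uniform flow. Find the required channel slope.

Flow area A = b·y = 4.92 × 5.72 = 28.14 m². Wetted perimeter P = b + 2y = 4.92 + 2×5.72 = 16.36 m.
Hydraulic radius R = A/P = 28.14/16.36 = 1.72 m.
From Manning's equation, S = [nQ / (1 A R^(2/3))]² = [0.014 × 222 / (1 × 28.14 × 1.72^(2/3))]² = 0.00592.

S = 0.00592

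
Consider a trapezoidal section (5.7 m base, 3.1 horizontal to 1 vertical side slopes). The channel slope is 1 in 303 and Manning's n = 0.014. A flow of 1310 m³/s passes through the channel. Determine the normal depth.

y_n = 5.99 m

Manning's equation rearranged: A R^(2/3) = nQ / (1·√S) = 0.014 × 1310 / (√0.0033) = 319.2.
Trying y = 4.89 m: A R^(2/3) = 198.6 — short.
Trying y = 7.32 m: A R^(2/3) = 514.3 — over.
Trying y = 5.99 m: A R^(2/3) = 319 — matches.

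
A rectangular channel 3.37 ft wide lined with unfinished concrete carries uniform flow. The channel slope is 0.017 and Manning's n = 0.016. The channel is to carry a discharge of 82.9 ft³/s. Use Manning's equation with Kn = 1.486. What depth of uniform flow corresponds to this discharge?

Manning's equation rearranged: A R^(2/3) = nQ / (1.486·√S) = 0.016 × 82.9 / (1.486 × √0.017) = 6.846.
Trying y = 2.53 ft: A R^(2/3) = 8.591 — over.
Trying y = 1.52 ft: A R^(2/3) = 4.411 — short.
Trying y = 2.12 ft: A R^(2/3) = 6.85 — close enough.

y_n = 2.12 ft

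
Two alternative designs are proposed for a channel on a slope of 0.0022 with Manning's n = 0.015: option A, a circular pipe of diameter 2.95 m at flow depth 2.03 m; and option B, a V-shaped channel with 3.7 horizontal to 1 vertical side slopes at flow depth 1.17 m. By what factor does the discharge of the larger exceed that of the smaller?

1.32

Channel A: For a circular section of diameter D = 2.95 m at depth y = 2.03 m, the central angle is θ = 2 arccos(1 − 2y/D) = 3.913 rad. Then A = (D²/8)(θ − sin θ) = 5.015 m² and P = Dθ/2 = 5.772 m. Hydraulic radius R = A/P = 5.015/5.772 = 0.8689 m. Q_A = (1/0.015)·5.015·0.8689^(2/3)·√0.0022 = 14.28 m³/s.
Channel B: For a triangular section with side slope z = 3.7: A = zy² = 3.7×1.17² = 5.065 m²; P = 2y√(1+z²) = 2×1.17×3.833 = 8.969 m. Hydraulic radius R = A/P = 5.065/8.969 = 0.5647 m. Q_B = (1/0.015)·5.065·0.5647^(2/3)·√0.0022 = 10.82 m³/s.
The larger discharge is 14.28 m³/s and the smaller is 10.82 m³/s; the ratio is 1.32.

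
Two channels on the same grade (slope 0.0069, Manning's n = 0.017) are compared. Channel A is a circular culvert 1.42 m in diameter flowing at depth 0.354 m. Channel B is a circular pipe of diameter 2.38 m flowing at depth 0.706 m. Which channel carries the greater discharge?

channel B

Channel A: For a circular section of diameter D = 1.42 m at depth y = 0.354 m, the central angle is θ = 2 arccos(1 − 2y/D) = 2.091 rad. Then A = (D²/8)(θ − sin θ) = 0.3084 m² and P = Dθ/2 = 1.485 m. Hydraulic radius R = A/P = 0.3084/1.485 = 0.2077 m. Q_A = (1/0.017)·0.3084·0.2077^(2/3)·√0.0069 = 0.5285 m³/s.
Channel B: For a circular section of diameter D = 2.38 m at depth y = 0.706 m, the central angle is θ = 2 arccos(1 − 2y/D) = 2.304 rad. Then A = (D²/8)(θ − sin θ) = 1.105 m² and P = Dθ/2 = 2.742 m. Hydraulic radius R = A/P = 1.105/2.742 = 0.4031 m. Q_B = (1/0.017)·1.105·0.4031^(2/3)·√0.0069 = 2.946 m³/s.
Q_A = 0.5285 m³/s vs Q_B = 2.946 m³/s, so channel B carries more.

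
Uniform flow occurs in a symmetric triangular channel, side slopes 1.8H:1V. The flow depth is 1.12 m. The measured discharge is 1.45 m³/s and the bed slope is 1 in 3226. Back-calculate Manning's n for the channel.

For a triangular section with side slope z = 1.8: A = zy² = 1.8×1.12² = 2.258 m²; P = 2y√(1+z²) = 2×1.12×2.059 = 4.612 m.
Hydraulic radius R = A/P = 2.258/4.612 = 0.4895 m.
Rearranging Manning's equation: n = (1/Q) A R^(2/3) S^(1/2) = (1/1.45) × 2.258 × 0.4895^(2/3) × √0.00031 = 0.017.

n = 0.017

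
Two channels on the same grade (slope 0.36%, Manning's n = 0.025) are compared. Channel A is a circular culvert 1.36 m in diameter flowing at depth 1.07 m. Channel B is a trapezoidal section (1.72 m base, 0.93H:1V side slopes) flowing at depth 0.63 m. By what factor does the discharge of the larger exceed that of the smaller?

Channel A: For a circular section of diameter D = 1.36 m at depth y = 1.07 m, the central angle is θ = 2 arccos(1 − 2y/D) = 4.363 rad. Then A = (D²/8)(θ − sin θ) = 1.226 m² and P = Dθ/2 = 2.967 m. Hydraulic radius R = A/P = 1.226/2.967 = 0.4132 m. Q_A = (1/0.025)·1.226·0.4132^(2/3)·√0.0036 = 1.632 m³/s.
Channel B: With bottom width b = 1.72 m and side slope z = 0.93: A = (b + zy)y = (1.72 + 0.93×0.63)×0.63 = 1.453 m²; P = b + 2y√(1+z²) = 1.72 + 2×0.63×1.366 = 3.441 m. Hydraulic radius R = A/P = 1.453/3.441 = 0.4222 m. Q_B = (1/0.025)·1.453·0.4222^(2/3)·√0.0036 = 1.962 m³/s.
The larger discharge is 1.962 m³/s and the smaller is 1.632 m³/s; the ratio is 1.2.

1.2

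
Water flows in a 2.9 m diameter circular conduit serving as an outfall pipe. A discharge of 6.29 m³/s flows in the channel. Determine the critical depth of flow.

At critical depth, Q² T / (g A³) = 1, i.e. A³/T = Q²/g = 6.29²/9.81 = 4.033.
At y = 0.832 m: A³/T = 1.465 — low.
At y = 1.29 m: A³/T = 7.943 — high.
At y = 1.08 m: A³/T = 4.016 — matches.

y_c = 1.08 m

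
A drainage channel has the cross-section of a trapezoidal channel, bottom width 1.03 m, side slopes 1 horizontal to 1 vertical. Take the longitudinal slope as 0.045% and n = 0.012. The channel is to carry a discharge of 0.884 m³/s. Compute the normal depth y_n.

Manning's equation rearranged: A R^(2/3) = nQ / (1·√S) = 0.012 × 0.884 / (√0.00045) = 0.5001.
Trying y = 0.535 m: A R^(2/3) = 0.3992 — short.
Trying y = 0.604 m: A R^(2/3) = 0.4998 — matches.

y_n = 0.604 m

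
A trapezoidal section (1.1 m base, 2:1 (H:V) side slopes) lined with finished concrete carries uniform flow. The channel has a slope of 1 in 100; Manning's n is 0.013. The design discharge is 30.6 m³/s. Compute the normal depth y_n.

Manning's equation rearranged: A R^(2/3) = nQ / (1·√S) = 0.013 × 30.6 / (√0.01) = 3.978.
At y = 1.05 m: A R^(2/3) = 2.336 — low.
At y = 1.62 m: A R^(2/3) = 6.272 — high.
At y = 1.33 m: A R^(2/3) = 3.978 — close enough.

y_n = 1.33 m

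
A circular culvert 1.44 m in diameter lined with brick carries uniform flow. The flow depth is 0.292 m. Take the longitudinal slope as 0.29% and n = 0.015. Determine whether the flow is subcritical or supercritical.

For a circular section of diameter D = 1.44 m at depth y = 0.292 m, the central angle is θ = 2 arccos(1 − 2y/D) = 1.868 rad. Then A = (D²/8)(θ − sin θ) = 0.2365 m² and P = Dθ/2 = 1.345 m.
Hydraulic radius R = A/P = 0.2365/1.345 = 0.1758 m.
V = (1/n) R^(2/3) √S = (1/0.015) × 0.1758^(2/3) × √0.0029 = 1.127 m/s. Hydraulic depth D_h = A/T = 0.2365/1.158 = 0.2042 m.
Froude number Fr = V/√(g·D_h) = 1.127/√(9.81×0.2042) = 0.796, which is less than 1, so the flow is subcritical.

subcritical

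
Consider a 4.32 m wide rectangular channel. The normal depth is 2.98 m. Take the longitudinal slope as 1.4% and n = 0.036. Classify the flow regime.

subcritical

Flow area A = b·y = 4.32 × 2.98 = 12.87 m². Wetted perimeter P = b + 2y = 4.32 + 2×2.98 = 10.28 m.
Hydraulic radius R = A/P = 12.87/10.28 = 1.252 m.
V = (1/n) R^(2/3) √S = (1/0.036) × 1.252^(2/3) × √0.014 = 3.819 m/s. Hydraulic depth D_h = A/T = 12.87/4.32 = 2.98 m.
Froude number Fr = V/√(g·D_h) = 3.819/√(9.81×2.98) = 0.706, which is less than 1, so the flow is subcritical.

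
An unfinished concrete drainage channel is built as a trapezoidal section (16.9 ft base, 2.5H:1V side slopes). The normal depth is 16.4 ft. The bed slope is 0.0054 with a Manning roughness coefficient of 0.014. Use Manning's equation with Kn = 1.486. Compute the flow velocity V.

V = 33.8 ft/s

With bottom width b = 16.9 ft and side slope z = 2.5: A = (b + zy)y = (16.9 + 2.5×16.4)×16.4 = 949.6 ft²; P = b + 2y√(1+z²) = 16.9 + 2×16.4×2.693 = 105.2 ft.
Hydraulic radius R = A/P = 949.6/105.2 = 9.025 ft.
From Manning's equation, V = (1.486/n) R^(2/3) S^(1/2) = (1.486/0.014) × 9.025^(2/3) × 0.0054^(1/2) = 33.8 ft/s.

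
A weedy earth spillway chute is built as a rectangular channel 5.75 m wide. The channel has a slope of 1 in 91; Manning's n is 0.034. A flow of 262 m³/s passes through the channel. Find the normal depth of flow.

y_n = 8.82 m

Manning's equation rearranged: A R^(2/3) = nQ / (1·√S) = 0.034 × 262 / (√0.01099) = 84.98.
Trying y = 9.96 m: A R^(2/3) = 97.78 — too large.
Trying y = 6.57 m: A R^(2/3) = 59.97 — too small.
Trying y = 8.82 m: A R^(2/3) = 84.96 — ≈ 84.98.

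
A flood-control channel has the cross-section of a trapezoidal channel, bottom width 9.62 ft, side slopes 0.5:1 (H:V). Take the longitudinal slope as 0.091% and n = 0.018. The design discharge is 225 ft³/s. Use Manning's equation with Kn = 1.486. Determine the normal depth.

y_n = 4.13 ft

Manning's equation rearranged: A R^(2/3) = nQ / (1.486·√S) = 0.018 × 225 / (1.486 × √0.00091) = 90.35.
Trying y = 3.59 ft: A R^(2/3) = 71.86 — too small.
Trying y = 5.04 ft: A R^(2/3) = 125.3 — too large.
Trying y = 4.13 ft: A R^(2/3) = 90.3 — matches.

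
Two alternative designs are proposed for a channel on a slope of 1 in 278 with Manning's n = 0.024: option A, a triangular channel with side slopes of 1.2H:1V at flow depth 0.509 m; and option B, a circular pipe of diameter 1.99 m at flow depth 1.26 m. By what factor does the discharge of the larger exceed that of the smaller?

Channel A: For a triangular section with side slope z = 1.2: A = zy² = 1.2×0.509² = 0.3109 m²; P = 2y√(1+z²) = 2×0.509×1.562 = 1.59 m. Hydraulic radius R = A/P = 0.3109/1.59 = 0.1955 m. Q_A = (1/0.024)·0.3109·0.1955^(2/3)·√0.003597 = 0.2617 m³/s.
Channel B: For a circular section of diameter D = 1.99 m at depth y = 1.26 m, the central angle is θ = 2 arccos(1 − 2y/D) = 3.681 rad. Then A = (D²/8)(θ − sin θ) = 2.076 m² and P = Dθ/2 = 3.662 m. Hydraulic radius R = A/P = 2.076/3.662 = 0.5669 m. Q_B = (1/0.024)·2.076·0.5669^(2/3)·√0.003597 = 3.554 m³/s.
The larger discharge is 3.554 m³/s and the smaller is 0.2617 m³/s; the ratio is 13.6.

13.6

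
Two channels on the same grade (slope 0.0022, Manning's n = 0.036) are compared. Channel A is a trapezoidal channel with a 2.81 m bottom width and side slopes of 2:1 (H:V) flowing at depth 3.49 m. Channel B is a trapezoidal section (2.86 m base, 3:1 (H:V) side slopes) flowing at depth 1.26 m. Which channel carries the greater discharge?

Channel A: With bottom width b = 2.81 m and side slope z = 2: A = (b + zy)y = (2.81 + 2×3.49)×3.49 = 34.17 m²; P = b + 2y√(1+z²) = 2.81 + 2×3.49×2.236 = 18.42 m. Hydraulic radius R = A/P = 34.17/18.42 = 1.855 m. Q_A = (1/0.036)·34.17·1.855^(2/3)·√0.0022 = 67.21 m³/s.
Channel B: With bottom width b = 2.86 m and side slope z = 3: A = (b + zy)y = (2.86 + 3×1.26)×1.26 = 8.366 m²; P = b + 2y√(1+z²) = 2.86 + 2×1.26×3.162 = 10.83 m. Hydraulic radius R = A/P = 8.366/10.83 = 0.7726 m. Q_B = (1/0.036)·8.366·0.7726^(2/3)·√0.0022 = 9.178 m³/s.
Q_A = 67.21 m³/s vs Q_B = 9.178 m³/s, so channel A carries more.

channel A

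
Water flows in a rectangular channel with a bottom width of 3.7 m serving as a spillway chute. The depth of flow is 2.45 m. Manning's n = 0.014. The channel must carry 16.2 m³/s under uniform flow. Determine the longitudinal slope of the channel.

Flow area A = b·y = 3.7 × 2.45 = 9.065 m². Wetted perimeter P = b + 2y = 3.7 + 2×2.45 = 8.6 m.
Hydraulic radius R = A/P = 9.065/8.6 = 1.054 m.
From Manning's equation, S = [nQ / (1 A R^(2/3))]² = [0.014 × 16.2 / (1 × 9.065 × 1.054^(2/3))]² = 0.000584.

S = 0.000584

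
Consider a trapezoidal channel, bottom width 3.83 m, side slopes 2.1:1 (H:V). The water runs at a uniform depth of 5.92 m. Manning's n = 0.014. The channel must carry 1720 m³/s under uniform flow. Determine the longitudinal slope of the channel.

S = 0.014

With bottom width b = 3.83 m and side slope z = 2.1: A = (b + zy)y = (3.83 + 2.1×5.92)×5.92 = 96.27 m²; P = b + 2y√(1+z²) = 3.83 + 2×5.92×2.326 = 31.37 m.
Hydraulic radius R = A/P = 96.27/31.37 = 3.069 m.
From Manning's equation, S = [nQ / (1 A R^(2/3))]² = [0.014 × 1720 / (1 × 96.27 × 3.069^(2/3))]² = 0.014.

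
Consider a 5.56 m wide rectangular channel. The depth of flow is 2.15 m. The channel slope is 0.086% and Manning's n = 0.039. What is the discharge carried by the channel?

Flow area A = b·y = 5.56 × 2.15 = 11.95 m². Wetted perimeter P = b + 2y = 5.56 + 2×2.15 = 9.86 m.
Hydraulic radius R = A/P = 11.95/9.86 = 1.212 m.
Manning's equation: Q = (1/n) A R^(2/3) S^(1/2) = (1/0.039) × 11.95 × 1.212^(2/3) × 0.00086^(1/2) = 10.2 m³/s.

Q = 10.2 m³/s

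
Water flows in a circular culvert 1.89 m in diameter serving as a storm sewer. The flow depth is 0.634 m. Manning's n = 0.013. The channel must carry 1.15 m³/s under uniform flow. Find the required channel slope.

For a circular section of diameter D = 1.89 m at depth y = 0.634 m, the central angle is θ = 2 arccos(1 − 2y/D) = 2.471 rad. Then A = (D²/8)(θ − sin θ) = 0.8258 m² and P = Dθ/2 = 2.335 m.
Hydraulic radius R = A/P = 0.8258/2.335 = 0.3536 m.
From Manning's equation, S = [nQ / (1 A R^(2/3))]² = [0.013 × 1.15 / (1 × 0.8258 × 0.3536^(2/3))]² = 0.00131.

S = 0.00131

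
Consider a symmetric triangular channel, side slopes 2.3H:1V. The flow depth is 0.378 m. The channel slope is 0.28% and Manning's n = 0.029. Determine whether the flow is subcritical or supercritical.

For a triangular section with side slope z = 2.3: A = zy² = 2.3×0.378² = 0.3286 m²; P = 2y√(1+z²) = 2×0.378×2.508 = 1.896 m.
Hydraulic radius R = A/P = 0.3286/1.896 = 0.1733 m.
V = (1/n) R^(2/3) √S = (1/0.029) × 0.1733^(2/3) × √0.0028 = 0.5672 m/s. Hydraulic depth D_h = A/T = 0.3286/1.739 = 0.189 m.
Froude number Fr = V/√(g·D_h) = 0.5672/√(9.81×0.189) = 0.417, which is less than 1, so the flow is subcritical.

subcritical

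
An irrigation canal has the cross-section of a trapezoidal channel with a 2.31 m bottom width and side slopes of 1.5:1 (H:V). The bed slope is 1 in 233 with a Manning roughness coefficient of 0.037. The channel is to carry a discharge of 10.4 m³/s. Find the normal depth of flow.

Manning's equation rearranged: A R^(2/3) = nQ / (1·√S) = 0.037 × 10.4 / (√0.004292) = 5.874.
Try y = 1.23 m: A R^(2/3) = 4.248 — short.
Try y = 1.45 m: A R^(2/3) = 5.894 — ≈ 5.874.

y_n = 1.45 m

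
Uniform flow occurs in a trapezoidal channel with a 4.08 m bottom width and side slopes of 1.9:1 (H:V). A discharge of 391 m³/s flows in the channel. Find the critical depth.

At critical depth, Q² T / (g A³) = 1, i.e. A³/T = Q²/g = 391²/9.81 = 15580.
Trying y = 4.63 m: A³/T = 9778 — too small.
Trying y = 5.16 m: A³/T = 15520 — close enough.

y_c = 5.16 m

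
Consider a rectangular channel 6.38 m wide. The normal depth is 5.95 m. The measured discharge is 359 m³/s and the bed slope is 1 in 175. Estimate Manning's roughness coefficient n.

Flow area A = b·y = 6.38 × 5.95 = 37.96 m². Wetted perimeter P = b + 2y = 6.38 + 2×5.95 = 18.28 m.
Hydraulic radius R = A/P = 37.96/18.28 = 2.077 m.
Rearranging Manning's equation: n = (1/Q) A R^(2/3) S^(1/2) = (1/359) × 37.96 × 2.077^(2/3) × √0.005714 = 0.013.

n = 0.013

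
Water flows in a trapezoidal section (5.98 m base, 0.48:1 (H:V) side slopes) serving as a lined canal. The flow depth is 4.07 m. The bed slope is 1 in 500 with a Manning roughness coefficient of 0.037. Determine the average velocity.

With bottom width b = 5.98 m and side slope z = 0.48: A = (b + zy)y = (5.98 + 0.48×4.07)×4.07 = 32.29 m²; P = b + 2y√(1+z²) = 5.98 + 2×4.07×1.109 = 15.01 m.
Hydraulic radius R = A/P = 32.29/15.01 = 2.151 m.
From Manning's equation, V = (1/n) R^(2/3) S^(1/2) = (1/0.037) × 2.151^(2/3) × 0.002^(1/2) = 2.01 m/s.

V = 2.01 m/s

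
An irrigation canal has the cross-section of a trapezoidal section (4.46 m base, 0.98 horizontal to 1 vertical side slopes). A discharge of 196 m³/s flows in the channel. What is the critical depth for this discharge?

y_c = 4.27 m

At critical depth, Q² T / (g A³) = 1, i.e. A³/T = Q²/g = 196²/9.81 = 3916.
Try y = 3.6 m: A³/T = 2065 — low.
Try y = 4.84 m: A³/T = 6337 — high.
Try y = 4.27 m: A³/T = 3920 — ≈ 3916.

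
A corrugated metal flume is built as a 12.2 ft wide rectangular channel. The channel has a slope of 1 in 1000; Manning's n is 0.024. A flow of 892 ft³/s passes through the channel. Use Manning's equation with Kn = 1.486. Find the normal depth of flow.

y_n = 14.2 ft

Manning's equation rearranged: A R^(2/3) = nQ / (1.486·√S) = 0.024 × 892 / (1.486 × √0.001) = 455.6.
Trying y = 12.6 ft: A R^(2/3) = 394.4 — short.
Trying y = 17.2 ft: A R^(2/3) = 572.2 — over.
Trying y = 14.2 ft: A R^(2/3) = 455.8 — matches.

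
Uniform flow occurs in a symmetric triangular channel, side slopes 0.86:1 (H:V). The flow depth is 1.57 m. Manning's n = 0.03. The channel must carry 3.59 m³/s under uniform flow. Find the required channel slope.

S = 0.0063

For a triangular section with side slope z = 0.86: A = zy² = 0.86×1.57² = 2.12 m²; P = 2y√(1+z²) = 2×1.57×1.319 = 4.141 m.
Hydraulic radius R = A/P = 2.12/4.141 = 0.5119 m.
From Manning's equation, S = [nQ / (1 A R^(2/3))]² = [0.03 × 3.59 / (1 × 2.12 × 0.5119^(2/3))]² = 0.0063.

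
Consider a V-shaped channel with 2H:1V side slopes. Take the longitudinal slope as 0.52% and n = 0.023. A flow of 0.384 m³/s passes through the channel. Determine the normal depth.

Manning's equation rearranged: A R^(2/3) = nQ / (1·√S) = 0.023 × 0.384 / (√0.0052) = 0.1225.
Trying y = 0.315 m: A R^(2/3) = 0.05373 — too small.
Trying y = 0.49 m: A R^(2/3) = 0.1745 — too large.
Trying y = 0.429 m: A R^(2/3) = 0.1224 — close enough.

y_n = 0.429 m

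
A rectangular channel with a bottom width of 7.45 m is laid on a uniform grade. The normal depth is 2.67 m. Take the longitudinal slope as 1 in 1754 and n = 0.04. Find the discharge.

Flow area A = b·y = 7.45 × 2.67 = 19.89 m². Wetted perimeter P = b + 2y = 7.45 + 2×2.67 = 12.79 m.
Hydraulic radius R = A/P = 19.89/12.79 = 1.555 m.
Manning's equation: Q = (1/n) A R^(2/3) S^(1/2) = (1/0.04) × 19.89 × 1.555^(2/3) × 0.0005701^(1/2) = 15.9 m³/s.

Q = 15.9 m³/s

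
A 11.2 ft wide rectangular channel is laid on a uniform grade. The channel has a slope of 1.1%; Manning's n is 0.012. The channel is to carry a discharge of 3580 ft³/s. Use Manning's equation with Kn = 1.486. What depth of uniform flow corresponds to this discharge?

Manning's equation rearranged: A R^(2/3) = nQ / (1.486·√S) = 0.012 × 3580 / (1.486 × √0.011) = 275.6.
Try y = 8.71 ft: A R^(2/3) = 220.9 — too small.
Try y = 10.4 ft: A R^(2/3) = 275.6 — ≈ 275.6.

y_n = 10.4 ft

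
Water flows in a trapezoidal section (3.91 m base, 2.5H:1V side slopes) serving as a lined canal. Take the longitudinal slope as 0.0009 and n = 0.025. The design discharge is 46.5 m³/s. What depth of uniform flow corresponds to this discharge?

y_n = 2.7 m

Manning's equation rearranged: A R^(2/3) = nQ / (1·√S) = 0.025 × 46.5 / (√0.0009) = 38.75.
Trying y = 3 m: A R^(2/3) = 48.87 — too large.
Trying y = 2.39 m: A R^(2/3) = 29.68 — too small.
Trying y = 2.7 m: A R^(2/3) = 38.71 — matches.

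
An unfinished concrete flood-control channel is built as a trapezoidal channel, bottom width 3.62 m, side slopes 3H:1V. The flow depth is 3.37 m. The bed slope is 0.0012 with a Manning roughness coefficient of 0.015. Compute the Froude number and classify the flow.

With bottom width b = 3.62 m and side slope z = 3: A = (b + zy)y = (3.62 + 3×3.37)×3.37 = 46.27 m²; P = b + 2y√(1+z²) = 3.62 + 2×3.37×3.162 = 24.93 m.
Hydraulic radius R = A/P = 46.27/24.93 = 1.856 m.
V = (1/n) R^(2/3) √S = (1/0.015) × 1.856^(2/3) × √0.0012 = 3.487 m/s. Hydraulic depth D_h = A/T = 46.27/23.84 = 1.941 m.
Froude number Fr = V/√(g·D_h) = 3.487/√(9.81×1.941) = 0.799, which is less than 1, so the flow is subcritical.

subcritical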